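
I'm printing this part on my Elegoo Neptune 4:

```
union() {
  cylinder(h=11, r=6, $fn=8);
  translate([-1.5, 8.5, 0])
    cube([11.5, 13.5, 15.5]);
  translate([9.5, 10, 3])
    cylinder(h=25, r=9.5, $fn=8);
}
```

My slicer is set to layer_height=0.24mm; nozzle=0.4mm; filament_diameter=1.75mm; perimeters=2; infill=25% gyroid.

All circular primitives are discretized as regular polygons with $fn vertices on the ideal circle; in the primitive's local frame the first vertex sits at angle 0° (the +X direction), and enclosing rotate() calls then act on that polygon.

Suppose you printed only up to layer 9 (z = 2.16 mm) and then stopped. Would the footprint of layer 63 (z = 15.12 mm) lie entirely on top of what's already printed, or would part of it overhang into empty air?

part overhangs

Compare the two slices. At z = 2.16: the r=6 cylinder contributes a regular 8-gon of circumradius 6 (area = (8/2)·6.000²·sin(360°/8) = 101.82 mm²); the 11.5×13.5 cube at (-1.5, 8.5) contributes its full rectangle (area 155.25 mm²); the cylinder at (9.5, 10) is absent (z outside [3, 28]); Taking the union: the 2 present regions are separate (no shared area or edge), so areas and boundary lengths simply add and each stays a separate island — area = 257.07 mm². At z = 15.12: the cylinder is absent (z outside [0, 11]); the cube at (-1.5, 8.5) is present — its section is the full 11.5×13.5 rectangle (area 155.25 mm²); the cylinder at (9.5, 10): section is a regular 8-gon, circumradius r=9.5 (area = (8/2)·9.500²·sin(360°/8) = 255.27 mm²); Combining (union): the regions partially overlap — summed areas 410.52 mm² minus the doubly-counted overlap 83.05 mm² gives 327.47 mm² — area = 327.47 mm². Checking containment: at z = 15.12 the cross-section extends beyond the z = 2.16 cross-section by about 168.71 mm².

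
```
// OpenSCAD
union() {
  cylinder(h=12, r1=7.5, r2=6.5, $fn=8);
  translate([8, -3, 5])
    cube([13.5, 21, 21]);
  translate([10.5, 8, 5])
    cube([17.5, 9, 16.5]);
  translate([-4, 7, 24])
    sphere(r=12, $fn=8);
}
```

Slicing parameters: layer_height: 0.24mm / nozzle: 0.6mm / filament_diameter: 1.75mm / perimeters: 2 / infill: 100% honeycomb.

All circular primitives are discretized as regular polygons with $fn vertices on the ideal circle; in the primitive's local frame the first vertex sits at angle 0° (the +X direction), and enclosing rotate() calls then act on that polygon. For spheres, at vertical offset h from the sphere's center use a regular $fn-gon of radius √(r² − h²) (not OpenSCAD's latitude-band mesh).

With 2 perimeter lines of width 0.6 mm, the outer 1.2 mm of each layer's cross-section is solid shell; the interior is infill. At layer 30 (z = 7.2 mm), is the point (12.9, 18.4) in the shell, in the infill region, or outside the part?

outside

At z = 7.2 mm: the cone (r1=7.5→r2=6.5) has section circumradius 6.900 here — a regular 8-gon; the cube at (8, -3) (footprint 13.5×21) is included at this height; the cube at (10.5, 8) (footprint 17.5×9) is included at this height; the sphere at (-4, 7) does not reach this height (|z−center|=16.800 > r=12); Combining (union): the regions partially overlap (shared area 99.00 mm²), so overlapping operands fuse into one piece — 2 connected regions. Overall, the cross-section has 2 separate islands. The nearest boundary edge runs (8.00, 18.00)→(21.50, 18.00); distance from the point to it = 0.40 mm. The point is not inside any of the regions above, so it lies outside the cross-section (0.40 mm from the nearest boundary).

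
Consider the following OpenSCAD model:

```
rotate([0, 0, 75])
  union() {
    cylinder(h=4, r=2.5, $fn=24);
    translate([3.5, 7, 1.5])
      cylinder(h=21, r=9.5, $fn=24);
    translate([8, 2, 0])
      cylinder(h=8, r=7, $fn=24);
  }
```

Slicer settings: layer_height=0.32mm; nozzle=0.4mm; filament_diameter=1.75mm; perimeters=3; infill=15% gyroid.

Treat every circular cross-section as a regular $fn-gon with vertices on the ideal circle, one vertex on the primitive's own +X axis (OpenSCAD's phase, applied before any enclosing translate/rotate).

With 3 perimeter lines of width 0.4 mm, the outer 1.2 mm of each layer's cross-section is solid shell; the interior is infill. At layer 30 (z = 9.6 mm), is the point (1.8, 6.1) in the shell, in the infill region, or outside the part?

At z = 9.6 mm: the cylinder does not reach this height (z outside [0, 4]); the r=9.5 cylinder at (3.5, 7) gives a regular 24-gon of circumradius 9.5 (constant along its height); the cylinder at (8, 2) is absent (z outside [0, 8]); Merging all regions: only the r=9.5 cylinder at (3.5, 7) is present, so the union is just that shape — 1 connected region; (rotated 75° about Z; rotation is an isometry so areas/perimeters/island counts are preserved). Overall, the cross-section is a single solid region. Undo the 75° rotation: the query point maps to (6.358, -0.160) in the un-rotated model frame. The nearest boundary edge runs (5.96, -2.18)→(8.25, -1.23); distance from the point to it = 1.71 mm. The point is inside the cross-section and 1.71 mm from the nearest boundary — more than the 1.2 mm shell width (3 × 0.4), so it's in the infill interior.

infill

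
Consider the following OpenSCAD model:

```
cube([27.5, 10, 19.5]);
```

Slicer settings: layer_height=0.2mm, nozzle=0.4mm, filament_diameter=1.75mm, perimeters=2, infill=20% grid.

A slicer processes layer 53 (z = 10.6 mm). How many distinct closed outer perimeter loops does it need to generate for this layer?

1

At z = 10.6 mm: the 27.5×10 cube contributes its full rectangle. The result has 1 disconnected region.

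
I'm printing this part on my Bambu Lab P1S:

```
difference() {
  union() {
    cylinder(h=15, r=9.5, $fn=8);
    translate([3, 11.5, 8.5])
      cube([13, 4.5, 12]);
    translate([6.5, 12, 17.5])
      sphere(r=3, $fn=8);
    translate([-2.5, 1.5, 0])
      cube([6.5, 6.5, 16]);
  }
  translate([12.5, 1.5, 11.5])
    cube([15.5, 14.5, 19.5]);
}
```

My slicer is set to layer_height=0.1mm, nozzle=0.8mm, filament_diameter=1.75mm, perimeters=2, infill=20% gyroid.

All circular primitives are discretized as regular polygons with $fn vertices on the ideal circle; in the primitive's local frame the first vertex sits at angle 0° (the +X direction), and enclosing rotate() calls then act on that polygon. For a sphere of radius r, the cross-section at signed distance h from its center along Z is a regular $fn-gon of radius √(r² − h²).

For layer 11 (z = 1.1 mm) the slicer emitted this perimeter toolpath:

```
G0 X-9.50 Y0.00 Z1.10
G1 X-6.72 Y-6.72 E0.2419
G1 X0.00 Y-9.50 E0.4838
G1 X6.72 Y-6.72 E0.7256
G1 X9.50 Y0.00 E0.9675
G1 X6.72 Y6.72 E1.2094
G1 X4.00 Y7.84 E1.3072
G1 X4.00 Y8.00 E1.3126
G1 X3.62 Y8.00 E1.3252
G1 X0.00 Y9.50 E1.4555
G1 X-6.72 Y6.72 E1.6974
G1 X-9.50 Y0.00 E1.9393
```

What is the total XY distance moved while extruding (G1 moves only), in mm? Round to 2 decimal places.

58.31 mm

Sum the Euclidean lengths of each G1 segment: total = 58.31 mm.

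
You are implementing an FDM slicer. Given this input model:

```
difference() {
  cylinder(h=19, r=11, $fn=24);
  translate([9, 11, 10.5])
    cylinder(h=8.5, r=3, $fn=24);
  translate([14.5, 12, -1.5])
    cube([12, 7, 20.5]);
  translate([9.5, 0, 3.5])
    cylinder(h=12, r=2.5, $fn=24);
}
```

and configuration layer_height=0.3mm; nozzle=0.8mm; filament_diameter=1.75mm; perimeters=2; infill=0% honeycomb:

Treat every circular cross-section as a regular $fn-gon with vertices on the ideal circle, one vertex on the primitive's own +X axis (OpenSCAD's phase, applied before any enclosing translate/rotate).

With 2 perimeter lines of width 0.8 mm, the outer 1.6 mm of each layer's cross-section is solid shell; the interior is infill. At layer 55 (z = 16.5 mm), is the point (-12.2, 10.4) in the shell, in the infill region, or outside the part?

outside

At z = 16.5 mm: the cylinder: section is a regular 24-gon, circumradius r=11; the cylinder at (9, 11): section is a regular 24-gon, circumradius r=3; the cube at (14.5, 12) (footprint 12×7) is included at this height; the cylinder at (9.5, 0) does not reach this height (z outside [3.5, 15.5]); Subtracting the remaining from the first: starting from the r=11 cylinder, the r=3 cylinder at (9, 11) misses the remaining region (no effect); the 12×7 cube at (14.5, 12) misses the remaining region (no effect) — 1 connected region. Overall, the cross-section is a single solid region. The nearest boundary edge runs (-9.53, 5.50)→(-7.78, 7.78); distance from the point to it = 5.10 mm. The point is not inside any of the regions above, so it lies outside the cross-section (5.10 mm from the nearest boundary).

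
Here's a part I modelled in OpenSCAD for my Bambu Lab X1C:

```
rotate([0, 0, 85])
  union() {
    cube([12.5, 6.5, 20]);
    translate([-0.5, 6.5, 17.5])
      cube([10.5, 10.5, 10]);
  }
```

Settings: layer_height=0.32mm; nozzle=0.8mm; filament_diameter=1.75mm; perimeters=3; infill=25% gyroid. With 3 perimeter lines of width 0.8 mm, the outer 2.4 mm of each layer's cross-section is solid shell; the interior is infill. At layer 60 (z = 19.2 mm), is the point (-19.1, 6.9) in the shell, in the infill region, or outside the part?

At z = 19.2 mm: the cube (footprint 12.5×6.5) is included at this height; the 10.5×10.5 cube at (-0.5, 6.5) contributes its full rectangle; Merging all regions: the 2 present regions share edge segments without overlapping in area, so areas simply add but the touching pieces fuse into one outline (the shared edge portions become interior and drop out of the boundary) — 1 connected region; (whole slice rotated 85° about Z — lengths, areas and connectivity unchanged). Overall, the cross-section is a single solid region. Undo the 85° rotation: the query point maps to (5.209, 19.629) in the un-rotated model frame. The nearest boundary edge runs (-0.50, 17.00)→(10.00, 17.00); distance from the point to it = 2.63 mm. The point is not inside any of the regions above, so it lies outside the cross-section (2.63 mm from the nearest boundary).

outside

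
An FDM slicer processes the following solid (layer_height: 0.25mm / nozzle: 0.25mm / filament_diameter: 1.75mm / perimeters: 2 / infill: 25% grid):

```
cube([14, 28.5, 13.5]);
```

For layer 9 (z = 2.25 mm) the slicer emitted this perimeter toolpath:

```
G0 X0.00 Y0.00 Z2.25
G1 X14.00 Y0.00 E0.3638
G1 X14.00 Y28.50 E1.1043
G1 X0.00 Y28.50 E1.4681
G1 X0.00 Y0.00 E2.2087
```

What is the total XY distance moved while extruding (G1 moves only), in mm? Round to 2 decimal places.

Sum the Euclidean lengths of each G1 segment: total = 85.00 mm.

85.00 mm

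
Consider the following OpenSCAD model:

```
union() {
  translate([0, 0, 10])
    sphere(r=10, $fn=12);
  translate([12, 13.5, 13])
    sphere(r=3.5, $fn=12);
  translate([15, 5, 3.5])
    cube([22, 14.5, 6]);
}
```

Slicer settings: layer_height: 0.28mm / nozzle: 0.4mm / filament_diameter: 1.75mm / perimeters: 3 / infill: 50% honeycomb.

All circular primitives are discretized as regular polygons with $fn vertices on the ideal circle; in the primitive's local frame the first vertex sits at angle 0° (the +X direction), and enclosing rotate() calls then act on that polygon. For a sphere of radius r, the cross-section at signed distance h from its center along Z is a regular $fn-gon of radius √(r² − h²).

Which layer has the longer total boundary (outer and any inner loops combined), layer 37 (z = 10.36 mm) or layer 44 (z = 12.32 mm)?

Layer 37 (z = 10.36): the r=10 sphere slices to a regular 12-gon of circumradius 9.994 (√(r²−h²) with h=0.36 from center) (perimeter = 2·12·9.994·sin(180°/12) = 62.08 mm); the sphere at (12, 13.5): section is a regular 12-gon, circumradius = √(r²−h²) = √(3.5²−2.64²) = 2.298 (perimeter = 2·12·2.298·sin(180°/12) = 14.27 mm); the cube at (15, 5) is not intersected at this z (z outside [3.5, 9.5]); Combining (union): the 2 present regions are separate (no shared area or edge), so areas and boundary lengths simply add and each stays a separate island — boundary = 76.35 mm. So its perimeter = 76.35 mm. Layer 44 (z = 12.32): the r=10 sphere slices to a regular 12-gon of circumradius 9.727 (√(r²−h²) with h=2.32 from center) (perimeter = 2·12·9.727·sin(180°/12) = 60.42 mm); the r=3.5 sphere at (12, 13.5) contributes a regular 12-gon of circumradius √(3.5²−0.68²) = 3.433 (perimeter = 2·12·3.433·sin(180°/12) = 21.33 mm); the cube at (15, 5) is absent (z outside [3.5, 9.5]); Merging all regions: the 2 present regions are separate (no shared area or edge), so areas and boundary lengths simply add and each stays a separate island — boundary = 81.75 mm. So its perimeter = 81.75 mm. Layer 44 is larger (81.75 vs 76.35 mm).

layer 44 (z = 12.32 mm)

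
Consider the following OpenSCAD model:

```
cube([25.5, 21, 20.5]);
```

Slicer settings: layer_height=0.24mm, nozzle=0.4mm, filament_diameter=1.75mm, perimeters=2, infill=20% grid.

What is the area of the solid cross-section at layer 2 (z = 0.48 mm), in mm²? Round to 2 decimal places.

535.50 mm²

At z = 0.48 mm: the cube (footprint 25.5×21) is included at this height (area 535.50 mm²). Overall, the cross-section is a single solid region. Net area = 535.50 mm².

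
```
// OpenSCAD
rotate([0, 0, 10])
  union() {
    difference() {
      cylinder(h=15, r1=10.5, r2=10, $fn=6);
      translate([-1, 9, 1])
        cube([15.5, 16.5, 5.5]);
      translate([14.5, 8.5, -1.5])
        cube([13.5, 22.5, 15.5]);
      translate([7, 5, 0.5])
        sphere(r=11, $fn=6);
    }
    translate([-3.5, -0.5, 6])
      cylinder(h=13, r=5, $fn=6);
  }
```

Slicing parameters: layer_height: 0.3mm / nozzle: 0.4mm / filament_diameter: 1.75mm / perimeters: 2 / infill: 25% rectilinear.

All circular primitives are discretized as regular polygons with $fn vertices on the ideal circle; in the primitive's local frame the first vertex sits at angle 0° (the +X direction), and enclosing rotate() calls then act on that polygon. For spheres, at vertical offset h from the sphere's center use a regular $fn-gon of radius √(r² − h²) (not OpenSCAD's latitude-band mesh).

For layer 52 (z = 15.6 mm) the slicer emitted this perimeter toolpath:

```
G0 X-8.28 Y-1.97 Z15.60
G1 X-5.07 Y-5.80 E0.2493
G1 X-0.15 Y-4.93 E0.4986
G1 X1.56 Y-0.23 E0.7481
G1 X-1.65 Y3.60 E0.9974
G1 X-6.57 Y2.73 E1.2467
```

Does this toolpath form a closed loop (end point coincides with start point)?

no

Start point (G0): (-8.28, -1.97). End point (last G1): the path does not return to the start — open.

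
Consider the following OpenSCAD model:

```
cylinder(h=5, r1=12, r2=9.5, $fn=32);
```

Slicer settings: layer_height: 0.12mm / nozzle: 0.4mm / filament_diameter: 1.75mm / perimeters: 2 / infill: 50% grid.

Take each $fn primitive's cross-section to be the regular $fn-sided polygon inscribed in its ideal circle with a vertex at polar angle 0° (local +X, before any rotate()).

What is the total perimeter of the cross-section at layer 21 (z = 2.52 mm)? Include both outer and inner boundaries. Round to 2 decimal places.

At z = 2.52 mm: the cone: at t=0.504 of its height the radius interpolates to r₁+(r₂−r₁)t = 10.740, giving a regular 32-gon of that circumradius (perimeter = 2·32·10.740·sin(180°/32) = 67.37 mm). Overall, the cross-section is a single solid region. Total boundary length (outer) = 67.37 mm.

67.37 mm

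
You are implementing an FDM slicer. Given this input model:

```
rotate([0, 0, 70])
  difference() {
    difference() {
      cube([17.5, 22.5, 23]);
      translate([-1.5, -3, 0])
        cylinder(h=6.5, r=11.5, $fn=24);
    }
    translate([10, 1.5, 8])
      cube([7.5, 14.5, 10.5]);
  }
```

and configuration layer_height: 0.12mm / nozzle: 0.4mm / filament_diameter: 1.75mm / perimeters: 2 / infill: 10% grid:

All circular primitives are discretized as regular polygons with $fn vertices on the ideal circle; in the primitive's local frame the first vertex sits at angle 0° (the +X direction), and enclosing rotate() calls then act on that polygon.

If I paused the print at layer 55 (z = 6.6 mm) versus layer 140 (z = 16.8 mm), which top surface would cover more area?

Layer 55 (z = 6.6): the cube is present — its section is the full 17.5×22.5 rectangle (area 393.75 mm²); the cylinder at (-1.5, -3) does not reach this height (z outside [0, 6.5]); After the difference (first − rest): none of the subtracted shapes is present at this height, so the 17.5×22.5 cube is unchanged — area = 393.75 mm²; the cube at (10, 1.5) is absent (z outside [8, 18.5]); Subtracting the remaining from the first: none of the subtracted shapes is present at this height, so that combined region is unchanged — area = 393.75 mm²; (rotated 70° about Z; rotation is an isometry so areas/perimeters/island counts are preserved). So its area = 393.75 mm². Layer 140 (z = 16.8): the 17.5×22.5 cube contributes its full rectangle (area 393.75 mm²); the cylinder at (-1.5, -3) does not reach this height (z outside [0, 6.5]); After the difference (first − rest): none of the subtracted shapes is present at this height, so the 17.5×22.5 cube is unchanged — area = 393.75 mm²; the cube at (10, 1.5) (footprint 7.5×14.5) is included at this height (area 108.75 mm²); Taking the first minus the rest: starting from that combined region (393.75 mm²), the 7.5×14.5 cube at (10, 1.5) lies inside it touching the edge (removes its full 108.75 mm²) — area = 285.00 mm²; (whole slice rotated 70° about Z — lengths, areas and connectivity unchanged). So its area = 285.00 mm². Layer 55 is larger (393.75 vs 285.00 mm²).

layer 55 (z = 6.6 mm)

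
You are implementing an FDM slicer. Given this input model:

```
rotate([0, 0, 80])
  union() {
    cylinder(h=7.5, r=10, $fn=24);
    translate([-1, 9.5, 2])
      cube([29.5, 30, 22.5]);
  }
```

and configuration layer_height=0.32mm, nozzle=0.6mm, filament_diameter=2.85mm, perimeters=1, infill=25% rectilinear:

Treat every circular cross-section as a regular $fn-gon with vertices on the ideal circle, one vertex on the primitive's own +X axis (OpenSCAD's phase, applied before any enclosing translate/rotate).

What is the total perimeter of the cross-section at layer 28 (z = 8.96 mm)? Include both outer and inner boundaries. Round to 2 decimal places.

At z = 8.96 mm: the cylinder does not reach this height (z outside [0, 7.5]); the cube at (-1, 9.5) is present — its section is the full 29.5×30 rectangle (perimeter 119.00 mm); Taking the union: only the 29.5×30 cube at (-1, 9.5) is present, so the union is just that shape — boundary = 119.00 mm; (rotated 80° about Z; rotation is an isometry so areas/perimeters/island counts are preserved). Overall, the cross-section is a single solid region. Total boundary length (outer) = 119.00 mm.

119.00 mm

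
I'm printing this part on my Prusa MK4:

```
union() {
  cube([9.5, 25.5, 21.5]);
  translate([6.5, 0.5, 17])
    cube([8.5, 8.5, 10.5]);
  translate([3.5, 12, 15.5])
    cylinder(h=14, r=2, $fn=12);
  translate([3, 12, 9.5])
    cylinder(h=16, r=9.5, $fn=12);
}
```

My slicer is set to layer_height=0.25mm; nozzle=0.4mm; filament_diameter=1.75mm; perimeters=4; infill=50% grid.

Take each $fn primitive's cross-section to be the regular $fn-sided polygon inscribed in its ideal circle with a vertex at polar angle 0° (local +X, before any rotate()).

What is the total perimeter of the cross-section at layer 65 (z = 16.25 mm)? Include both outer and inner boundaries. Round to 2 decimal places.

77.67 mm

At z = 16.25 mm: the 9.5×25.5 cube contributes its full rectangle (perimeter 70.00 mm); the cube at (6.5, 0.5) is not intersected at this z (z outside [17, 27.5]); the r=2 cylinder at (3.5, 12) gives a regular 12-gon of circumradius 2 (constant along its height) (perimeter = 2·12·2.000·sin(180°/12) = 12.42 mm); the cylinder at (3, 12): section is a regular 12-gon, circumradius r=9.5 (perimeter = 2·12·9.500·sin(180°/12) = 59.01 mm); Combining (union): the regions partially overlap (shared area 176.53 mm²), so the edge portions inside another operand are dropped and the merged outline is re-measured after clipping — boundary = 77.67 mm. Overall, the cross-section is a single solid region. Total boundary length (outer) = 77.67 mm.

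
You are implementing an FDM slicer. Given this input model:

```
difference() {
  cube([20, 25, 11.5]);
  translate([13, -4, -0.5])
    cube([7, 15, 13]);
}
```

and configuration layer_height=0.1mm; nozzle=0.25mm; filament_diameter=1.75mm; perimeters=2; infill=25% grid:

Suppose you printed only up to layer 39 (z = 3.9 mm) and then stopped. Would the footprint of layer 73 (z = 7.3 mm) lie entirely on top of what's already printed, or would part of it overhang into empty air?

entirely on top

Compare the two slices. At z = 3.9: the 20×25 cube contributes its full rectangle (area 500.00 mm²); the cube at (13, -4) is present — its section is the full 7×15 rectangle (area 105.00 mm²); Subtracting the remaining from the first: starting from the 20×25 cube (500.00 mm²), the 7×15 cube at (13, -4) partially overlaps it — only the 77.00 mm² overlap (of its 105.00 mm²) is removed, clipping the outline — area = 423.00 mm². At z = 7.3: the 20×25 cube contributes its full rectangle (area 500.00 mm²); the cube at (13, -4) is present — its section is the full 7×15 rectangle (area 105.00 mm²); Taking the first minus the rest: starting from the 20×25 cube (500.00 mm²), the 7×15 cube at (13, -4) partially overlaps it — only the 77.00 mm² overlap (of its 105.00 mm²) is removed, clipping the outline — area = 423.00 mm². Checking containment: the cross-section at z = 7.3 is a subset of the cross-section at z = 3.9.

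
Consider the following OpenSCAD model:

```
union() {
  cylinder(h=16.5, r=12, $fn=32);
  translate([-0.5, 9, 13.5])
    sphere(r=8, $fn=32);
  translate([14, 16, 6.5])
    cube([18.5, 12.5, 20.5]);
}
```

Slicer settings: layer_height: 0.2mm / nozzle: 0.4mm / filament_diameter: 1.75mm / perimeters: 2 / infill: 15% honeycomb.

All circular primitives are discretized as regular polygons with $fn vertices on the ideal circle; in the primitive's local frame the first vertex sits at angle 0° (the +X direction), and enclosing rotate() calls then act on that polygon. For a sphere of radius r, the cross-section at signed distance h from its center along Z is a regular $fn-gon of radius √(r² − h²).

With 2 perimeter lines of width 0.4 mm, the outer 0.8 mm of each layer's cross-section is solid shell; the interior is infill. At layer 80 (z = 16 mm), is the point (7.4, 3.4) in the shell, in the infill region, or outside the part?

infill

At z = 16 mm: the r=12 cylinder contributes a regular 32-gon of circumradius 12; the r=8 sphere at (-0.5, 9) contributes a regular 32-gon of circumradius √(8²−2.5²) = 7.599; the cube at (14, 16) is present — its section is the full 18.5×12.5 rectangle; Taking the union: the regions partially overlap (shared area 121.81 mm²), so overlapping operands fuse into one piece — 2 connected regions. Overall, the cross-section has 2 separate islands. The nearest boundary edge runs (9.98, 6.67)→(11.09, 4.59); distance from the point to it = 3.81 mm. (Shell/infill is judged within the island containing the point — the largest one.) The point is inside the cross-section and 3.81 mm from the nearest boundary — more than the 0.8 mm shell width (2 × 0.4), so it's in the infill interior.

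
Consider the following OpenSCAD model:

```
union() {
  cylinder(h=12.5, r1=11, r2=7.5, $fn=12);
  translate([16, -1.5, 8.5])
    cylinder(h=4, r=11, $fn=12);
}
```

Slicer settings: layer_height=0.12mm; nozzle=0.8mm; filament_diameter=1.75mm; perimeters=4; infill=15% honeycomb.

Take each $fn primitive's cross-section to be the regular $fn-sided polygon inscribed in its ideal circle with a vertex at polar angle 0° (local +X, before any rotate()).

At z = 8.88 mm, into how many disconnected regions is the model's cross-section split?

At z = 8.88 mm: the cone: at t=0.710 of its height the radius interpolates to r₁+(r₂−r₁)t = 8.514, giving a regular 12-gon of that circumradius; the r=11 cylinder at (16, -1.5) contributes a regular 12-gon of circumradius 11; Combining (union): the regions partially overlap (shared area 20.73 mm²), so overlapping operands fuse into one piece — 1 connected region. The result has 1 disconnected region.

1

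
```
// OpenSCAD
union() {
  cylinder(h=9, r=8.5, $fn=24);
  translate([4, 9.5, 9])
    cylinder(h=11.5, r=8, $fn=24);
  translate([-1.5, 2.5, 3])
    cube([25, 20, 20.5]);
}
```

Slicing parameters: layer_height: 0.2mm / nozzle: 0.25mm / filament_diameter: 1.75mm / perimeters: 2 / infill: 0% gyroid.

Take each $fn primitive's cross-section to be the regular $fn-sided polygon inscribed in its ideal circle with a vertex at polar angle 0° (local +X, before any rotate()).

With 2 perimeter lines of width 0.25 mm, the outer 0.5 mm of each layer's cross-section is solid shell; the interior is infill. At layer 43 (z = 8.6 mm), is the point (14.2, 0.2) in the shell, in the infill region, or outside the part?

outside

At z = 8.6 mm: the r=8.5 cylinder contributes a regular 24-gon of circumradius 8.5; the cylinder at (4, 9.5) is not intersected at this z (z outside [9, 20.5]); the cube at (-1.5, 2.5) is present — its section is the full 25×20 rectangle; Combining (union): the regions partially overlap (shared area 44.13 mm²), so overlapping operands fuse into one piece — 1 connected region. Overall, the cross-section is a single solid region. The nearest boundary edge runs (23.50, 2.50)→(8.09, 2.50); distance from the point to it = 2.30 mm. The point is not inside any of the regions above, so it lies outside the cross-section (2.30 mm from the nearest boundary).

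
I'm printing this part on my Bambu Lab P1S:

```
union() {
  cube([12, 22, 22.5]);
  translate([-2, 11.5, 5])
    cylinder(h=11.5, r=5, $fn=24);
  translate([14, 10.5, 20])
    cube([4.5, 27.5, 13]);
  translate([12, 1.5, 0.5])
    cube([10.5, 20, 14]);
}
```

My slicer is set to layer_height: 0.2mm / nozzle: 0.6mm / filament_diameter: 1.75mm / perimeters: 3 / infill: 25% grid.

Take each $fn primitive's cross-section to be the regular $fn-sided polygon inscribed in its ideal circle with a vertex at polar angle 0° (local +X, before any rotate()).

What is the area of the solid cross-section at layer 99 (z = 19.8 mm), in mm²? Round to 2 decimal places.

At z = 19.8 mm: the 12×22 cube contributes its full rectangle (area 264.00 mm²); the cylinder at (-2, 11.5) is absent (z outside [5, 16.5]); the cube at (14, 10.5) does not reach this height (z outside [20, 33]); the cube at (12, 1.5) is absent (z outside [0.5, 14.5]); Taking the union: only the 12×22 cube is present, so the union is just that shape — area = 264.00 mm². Overall, the cross-section is a single solid region. Net area = 264.00 mm².

264.00 mm²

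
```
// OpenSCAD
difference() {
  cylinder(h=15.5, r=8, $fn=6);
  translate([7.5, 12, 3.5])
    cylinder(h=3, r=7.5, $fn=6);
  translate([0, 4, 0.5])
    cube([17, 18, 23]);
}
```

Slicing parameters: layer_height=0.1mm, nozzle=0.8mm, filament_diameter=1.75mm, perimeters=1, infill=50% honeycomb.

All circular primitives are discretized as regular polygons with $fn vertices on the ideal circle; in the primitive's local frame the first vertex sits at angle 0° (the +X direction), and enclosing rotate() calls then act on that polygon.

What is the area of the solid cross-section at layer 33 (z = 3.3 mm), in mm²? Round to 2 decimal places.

At z = 3.3 mm: the r=8 cylinder contributes a regular 6-gon of circumradius 8 (area = (6/2)·8.000²·sin(360°/6) = 166.28 mm²); the cylinder at (7.5, 12) is not intersected at this z (z outside [3.5, 6.5]); the cube at (0, 4) is present — its section is the full 17×18 rectangle (area 306.00 mm²); After the difference (first − rest): starting from the r=8 cylinder (166.28 mm²), the 17×18 cube at (0, 4) partially overlaps it — only the 14.19 mm² overlap (of its 306.00 mm²) is removed, clipping the outline — area = 152.09 mm². Overall, the cross-section is a single solid region. Net area = 152.09 mm².

152.09 mm²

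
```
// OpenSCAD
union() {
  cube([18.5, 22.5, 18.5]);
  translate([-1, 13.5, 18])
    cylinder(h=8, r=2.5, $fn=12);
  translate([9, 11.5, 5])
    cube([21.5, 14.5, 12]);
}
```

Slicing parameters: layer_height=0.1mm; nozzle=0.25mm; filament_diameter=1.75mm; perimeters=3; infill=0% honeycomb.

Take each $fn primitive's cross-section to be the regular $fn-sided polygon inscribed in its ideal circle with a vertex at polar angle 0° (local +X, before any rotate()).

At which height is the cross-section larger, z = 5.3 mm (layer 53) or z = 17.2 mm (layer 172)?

Layer 53 (z = 5.3): the cube is present — its section is the full 18.5×22.5 rectangle (area 416.25 mm²); the cylinder at (-1, 13.5) is not intersected at this z (z outside [18, 26]); the 21.5×14.5 cube at (9, 11.5) contributes its full rectangle (area 311.75 mm²); Combining (union): the regions partially overlap — summed areas 728.00 mm² minus the doubly-counted overlap 104.50 mm² gives 623.50 mm² — area = 623.50 mm². So its area = 623.50 mm². Layer 172 (z = 17.2): the cube (footprint 18.5×22.5) is included at this height (area 416.25 mm²); the cylinder at (-1, 13.5) does not reach this height (z outside [18, 26]); the cube at (9, 11.5) does not reach this height (z outside [5, 17]); Combining (union): only the 18.5×22.5 cube is present, so the union is just that shape — area = 416.25 mm². So its area = 416.25 mm². Layer 53 is larger (623.50 vs 416.25 mm²).

layer 53 (z = 5.3 mm)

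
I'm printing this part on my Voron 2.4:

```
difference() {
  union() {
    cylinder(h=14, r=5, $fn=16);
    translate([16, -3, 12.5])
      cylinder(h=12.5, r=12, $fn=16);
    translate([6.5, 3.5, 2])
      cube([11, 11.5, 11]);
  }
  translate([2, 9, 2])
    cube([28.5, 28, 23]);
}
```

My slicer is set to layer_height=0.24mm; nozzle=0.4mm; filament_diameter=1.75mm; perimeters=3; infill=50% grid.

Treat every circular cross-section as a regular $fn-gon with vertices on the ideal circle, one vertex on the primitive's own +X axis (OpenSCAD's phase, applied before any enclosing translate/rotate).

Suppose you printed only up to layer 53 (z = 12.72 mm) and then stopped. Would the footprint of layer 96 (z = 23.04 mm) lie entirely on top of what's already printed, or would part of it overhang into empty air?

Compare the two slices. At z = 12.72: the r=5 cylinder contributes a regular 16-gon of circumradius 5 (area = (16/2)·5.000²·sin(360°/16) = 76.54 mm²); the r=12 cylinder at (16, -3) contributes a regular 16-gon of circumradius 12 (area = (16/2)·12.000²·sin(360°/16) = 440.85 mm²); the cube at (6.5, 3.5) (footprint 11×11.5) is included at this height (area 126.50 mm²); Combining (union): the regions partially overlap — summed areas 643.89 mm² minus the doubly-counted overlap 46.37 mm² gives 597.52 mm² — area = 597.52 mm²; the cube at (2, 9) (footprint 28.5×28) is included at this height (area 798.00 mm²); Taking the first minus the rest: starting from that combined region (597.52 mm²), the 28.5×28 cube at (2, 9) partially overlaps it — only the 66.00 mm² overlap (of its 798.00 mm²) is removed, clipping the outline — area = 531.52 mm². At z = 23.04: the cylinder is not intersected at this z (z outside [0, 14]); the r=12 cylinder at (16, -3) gives a regular 16-gon of circumradius 12 (constant along its height) (area = (16/2)·12.000²·sin(360°/16) = 440.85 mm²); the cube at (6.5, 3.5) is absent (z outside [2, 13]); Combining (union): only the r=12 cylinder at (16, -3) is present, so the union is just that shape — area = 440.85 mm²; the 28.5×28 cube at (2, 9) contributes its full rectangle (area 798.00 mm²); Subtracting the remaining from the first: starting from that combined region (440.85 mm²), the 28.5×28 cube at (2, 9) misses the remaining region (no effect) — area = 440.85 mm². Checking containment: the cross-section at z = 23.04 is a subset of the cross-section at z = 12.72.

entirely on top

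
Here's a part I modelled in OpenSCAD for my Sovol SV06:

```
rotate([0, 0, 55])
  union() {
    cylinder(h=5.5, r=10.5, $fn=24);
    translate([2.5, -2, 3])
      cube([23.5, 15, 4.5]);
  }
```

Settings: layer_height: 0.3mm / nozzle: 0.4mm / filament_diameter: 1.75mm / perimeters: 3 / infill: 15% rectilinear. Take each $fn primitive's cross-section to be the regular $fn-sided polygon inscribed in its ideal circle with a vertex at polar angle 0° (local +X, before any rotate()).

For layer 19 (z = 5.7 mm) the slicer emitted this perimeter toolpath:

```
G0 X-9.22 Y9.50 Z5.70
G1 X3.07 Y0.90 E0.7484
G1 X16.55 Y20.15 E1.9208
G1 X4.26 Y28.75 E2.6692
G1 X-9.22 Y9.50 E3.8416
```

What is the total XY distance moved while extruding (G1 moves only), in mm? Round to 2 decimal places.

77.00 mm

Sum the Euclidean lengths of each G1 segment: total = 77.00 mm.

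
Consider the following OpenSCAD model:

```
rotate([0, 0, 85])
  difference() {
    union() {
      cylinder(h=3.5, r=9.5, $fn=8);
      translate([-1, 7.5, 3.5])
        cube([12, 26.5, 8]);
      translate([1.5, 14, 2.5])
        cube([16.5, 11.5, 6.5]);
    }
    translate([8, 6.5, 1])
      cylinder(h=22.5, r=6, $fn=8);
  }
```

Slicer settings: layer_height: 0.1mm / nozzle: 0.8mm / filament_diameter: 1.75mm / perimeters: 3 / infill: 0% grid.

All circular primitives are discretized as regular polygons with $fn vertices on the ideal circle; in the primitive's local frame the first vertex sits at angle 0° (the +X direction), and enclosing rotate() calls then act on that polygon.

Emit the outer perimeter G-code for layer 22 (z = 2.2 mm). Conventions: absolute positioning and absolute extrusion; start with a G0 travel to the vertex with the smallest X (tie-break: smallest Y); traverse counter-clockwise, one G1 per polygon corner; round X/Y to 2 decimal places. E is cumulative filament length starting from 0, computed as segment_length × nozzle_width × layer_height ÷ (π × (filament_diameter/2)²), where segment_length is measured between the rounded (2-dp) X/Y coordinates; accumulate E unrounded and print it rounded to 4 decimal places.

G0 X-9.46 Y0.83 Z2.20
G1 X-7.28 Y-6.11 E0.2419
G1 X-0.83 Y-9.46 E0.4837
G1 X6.11 Y-7.28 E0.7256
G1 X9.46 Y-0.83 E0.9674
G1 X7.28 Y6.11 E1.2093
G1 X0.83 Y9.46 E1.4510
G1 X-0.16 Y9.15 E1.4856
G1 X0.20 Y8.01 E1.5253
G1 X-1.92 Y3.94 E1.6779
G1 X-6.30 Y2.56 E1.8307
G1 X-8.08 Y3.49 E1.8975
G1 X-9.46 Y0.83 E1.9972

At z = 2.2 mm: the cylinder: section is a regular 8-gon, circumradius r=9.5; the cube at (-1, 7.5) does not reach this height (z outside [3.5, 11.5]); the cube at (1.5, 14) does not reach this height (z outside [2.5, 9]); Taking the union: only the r=9.5 cylinder is present, so the union is just that shape — 1 connected region; the cylinder at (8, 6.5): section is a regular 8-gon, circumradius r=6; Subtracting the remaining from the first: starting from that combined region, the r=6 cylinder at (8, 6.5) partially overlaps it — only the 30.27 mm² overlap (of its 101.82 mm²) is removed, clipping the outline — 1 connected region; (whole slice rotated 85° about Z — lengths, areas and connectivity unchanged). The outline is a single polygon with 12 vertices. Extrusion per mm of travel: 0.8 × 0.1 / (π × 0.875²) = 0.033260. Accumulating E over each segment gives final E = 1.9972.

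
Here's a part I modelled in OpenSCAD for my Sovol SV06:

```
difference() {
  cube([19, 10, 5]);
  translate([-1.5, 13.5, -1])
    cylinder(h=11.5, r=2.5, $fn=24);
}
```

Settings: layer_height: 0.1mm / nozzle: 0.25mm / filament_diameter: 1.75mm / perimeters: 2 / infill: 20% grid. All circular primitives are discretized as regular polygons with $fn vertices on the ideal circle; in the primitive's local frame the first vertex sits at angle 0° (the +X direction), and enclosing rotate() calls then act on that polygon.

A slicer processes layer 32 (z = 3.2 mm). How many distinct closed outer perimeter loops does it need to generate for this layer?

At z = 3.2 mm: the cube (footprint 19×10) is included at this height; the r=2.5 cylinder at (-1.5, 13.5) gives a regular 24-gon of circumradius 2.5 (constant along its height); After the difference (first − rest): starting from the 19×10 cube, the r=2.5 cylinder at (-1.5, 13.5) misses the remaining region (no effect) — 1 connected region. The result has 1 disconnected region.

1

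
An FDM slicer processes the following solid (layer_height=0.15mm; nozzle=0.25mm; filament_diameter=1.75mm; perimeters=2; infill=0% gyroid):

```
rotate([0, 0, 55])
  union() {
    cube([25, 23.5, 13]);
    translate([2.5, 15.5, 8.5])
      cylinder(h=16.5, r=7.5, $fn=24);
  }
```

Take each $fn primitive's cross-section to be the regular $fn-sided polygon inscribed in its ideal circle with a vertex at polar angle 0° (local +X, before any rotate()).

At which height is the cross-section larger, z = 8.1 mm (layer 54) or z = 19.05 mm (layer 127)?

Layer 54 (z = 8.1): the cube is present — its section is the full 25×23.5 rectangle (area 587.50 mm²); the cylinder at (2.5, 15.5) does not reach this height (z outside [8.5, 25]); Merging all regions: only the 25×23.5 cube is present, so the union is just that shape — area = 587.50 mm²; (whole slice rotated 55° about Z — lengths, areas and connectivity unchanged). So its area = 587.50 mm². Layer 127 (z = 19.05): the cube is not intersected at this z (z outside [0, 13]); the r=7.5 cylinder at (2.5, 15.5) gives a regular 24-gon of circumradius 7.5 (constant along its height) (area = (24/2)·7.500²·sin(360°/24) = 174.70 mm²); Combining (union): only the r=7.5 cylinder at (2.5, 15.5) is present, so the union is just that shape — area = 174.70 mm²; (rotated 55° about Z; rotation is an isometry so areas/perimeters/island counts are preserved). So its area = 174.70 mm². Layer 54 is larger (587.50 vs 174.70 mm²).

layer 54 (z = 8.1 mm)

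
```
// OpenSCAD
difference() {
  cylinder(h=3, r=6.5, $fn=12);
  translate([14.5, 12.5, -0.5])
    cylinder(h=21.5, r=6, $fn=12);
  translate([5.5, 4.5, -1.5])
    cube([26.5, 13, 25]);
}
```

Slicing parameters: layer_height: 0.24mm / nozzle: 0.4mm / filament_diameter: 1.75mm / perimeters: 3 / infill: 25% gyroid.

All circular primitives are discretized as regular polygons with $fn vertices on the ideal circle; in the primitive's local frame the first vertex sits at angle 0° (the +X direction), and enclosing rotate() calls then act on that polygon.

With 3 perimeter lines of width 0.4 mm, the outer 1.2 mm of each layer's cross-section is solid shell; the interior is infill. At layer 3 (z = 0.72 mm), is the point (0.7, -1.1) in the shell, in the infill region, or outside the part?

At z = 0.72 mm: the r=6.5 cylinder contributes a regular 12-gon of circumradius 6.5; the r=6 cylinder at (14.5, 12.5) contributes a regular 12-gon of circumradius 6; the cube at (5.5, 4.5) is present — its section is the full 26.5×13 rectangle; Taking the first minus the rest: starting from the r=6.5 cylinder, the r=6 cylinder at (14.5, 12.5) misses the remaining region (no effect); the 26.5×13 cube at (5.5, 4.5) misses the remaining region (no effect) — 1 connected region. Overall, the cross-section is a single solid region. The nearest boundary edge runs (5.63, -3.25)→(3.25, -5.63); distance from the point to it = 5.01 mm. The point is inside the cross-section and 5.01 mm from the nearest boundary — more than the 1.2 mm shell width (3 × 0.4), so it's in the infill interior.

infill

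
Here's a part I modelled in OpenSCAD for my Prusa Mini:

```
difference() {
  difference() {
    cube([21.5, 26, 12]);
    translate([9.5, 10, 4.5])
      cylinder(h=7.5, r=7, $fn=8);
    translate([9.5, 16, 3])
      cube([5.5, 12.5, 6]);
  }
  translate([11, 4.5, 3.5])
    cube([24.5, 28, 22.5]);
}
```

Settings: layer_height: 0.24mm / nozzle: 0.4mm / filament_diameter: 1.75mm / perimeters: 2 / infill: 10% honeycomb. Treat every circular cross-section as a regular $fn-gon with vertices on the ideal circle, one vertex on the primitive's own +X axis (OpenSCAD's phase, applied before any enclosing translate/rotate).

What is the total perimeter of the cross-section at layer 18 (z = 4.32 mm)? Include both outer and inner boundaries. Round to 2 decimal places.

95.00 mm

At z = 4.32 mm: the cube (footprint 21.5×26) is included at this height (perimeter 95.00 mm); the cylinder at (9.5, 10) is absent (z outside [4.5, 12]); the cube at (9.5, 16) (footprint 5.5×12.5) is included at this height (perimeter 36.00 mm); After the difference (first − rest): starting from the 21.5×26 cube, the 5.5×12.5 cube at (9.5, 16) partially overlaps it — only the 55.00 mm² overlap (of its 68.75 mm²) is removed, clipping the outline — boundary = 115.00 mm; the 24.5×28 cube at (11, 4.5) contributes its full rectangle (perimeter 105.00 mm); After the difference (first − rest): starting from the result so far, the 24.5×28 cube at (11, 4.5) partially overlaps it — only the 185.75 mm² overlap (of its 686.00 mm²) is removed, clipping the outline — boundary = 95.00 mm. Overall, the cross-section is a single solid region. Total boundary length (outer) = 95.00 mm.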